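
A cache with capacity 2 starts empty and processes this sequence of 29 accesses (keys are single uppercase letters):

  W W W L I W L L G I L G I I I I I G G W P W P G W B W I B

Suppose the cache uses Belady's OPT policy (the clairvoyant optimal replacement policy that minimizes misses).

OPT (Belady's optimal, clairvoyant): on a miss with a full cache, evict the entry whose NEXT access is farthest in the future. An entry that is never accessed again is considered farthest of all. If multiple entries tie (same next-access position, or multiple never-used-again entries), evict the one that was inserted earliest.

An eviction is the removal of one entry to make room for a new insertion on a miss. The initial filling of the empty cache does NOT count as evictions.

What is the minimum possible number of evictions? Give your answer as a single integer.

OPT (Belady) simulation (capacity=2):
  1. access W: MISS. Cache: [W]
  2. access W: HIT. Next use of W: step 3. Cache: [W]
  3. access W: HIT. Next use of W: step 6. Cache: [W]
  4. access L: MISS. Cache: [W L]
  5. access I: MISS, evict L (next use: step 7). Cache: [W I]
  6. access W: HIT. Next use of W: step 20. Cache: [W I]
  7. access L: MISS, evict W (next use: step 20). Cache: [I L]
  8. access L: HIT. Next use of L: step 11. Cache: [I L]
  9. access G: MISS, evict L (next use: step 11). Cache: [I G]
  10. access I: HIT. Next use of I: step 13. Cache: [I G]
  11. access L: MISS, evict I (next use: step 13). Cache: [G L]
  12. access G: HIT. Next use of G: step 18. Cache: [G L]
  13. access I: MISS, evict L (next use: never). Cache: [G I]
  14. access I: HIT. Next use of I: step 15. Cache: [G I]
  15. access I: HIT. Next use of I: step 16. Cache: [G I]
  16. access I: HIT. Next use of I: step 17. Cache: [G I]
  17. access I: HIT. Next use of I: step 28. Cache: [G I]
  18. access G: HIT. Next use of G: step 19. Cache: [G I]
  19. access G: HIT. Next use of G: step 24. Cache: [G I]
  20. access W: MISS, evict I (next use: step 28). Cache: [G W]
  21. access P: MISS, evict G (next use: step 24). Cache: [W P]
  22. access W: HIT. Next use of W: step 25. Cache: [W P]
  23. access P: HIT. Next use of P: never. Cache: [W P]
  24. access G: MISS, evict P (next use: never). Cache: [W G]
  25. access W: HIT. Next use of W: step 27. Cache: [W G]
  26. access B: MISS, evict G (next use: never). Cache: [W B]
  27. access W: HIT. Next use of W: never. Cache: [W B]
  28. access I: MISS, evict W (next use: never). Cache: [B I]
  29. access B: HIT. Next use of B: never. Cache: [B I]
Total: 17 hits, 12 misses, 10 evictions

Answer: 10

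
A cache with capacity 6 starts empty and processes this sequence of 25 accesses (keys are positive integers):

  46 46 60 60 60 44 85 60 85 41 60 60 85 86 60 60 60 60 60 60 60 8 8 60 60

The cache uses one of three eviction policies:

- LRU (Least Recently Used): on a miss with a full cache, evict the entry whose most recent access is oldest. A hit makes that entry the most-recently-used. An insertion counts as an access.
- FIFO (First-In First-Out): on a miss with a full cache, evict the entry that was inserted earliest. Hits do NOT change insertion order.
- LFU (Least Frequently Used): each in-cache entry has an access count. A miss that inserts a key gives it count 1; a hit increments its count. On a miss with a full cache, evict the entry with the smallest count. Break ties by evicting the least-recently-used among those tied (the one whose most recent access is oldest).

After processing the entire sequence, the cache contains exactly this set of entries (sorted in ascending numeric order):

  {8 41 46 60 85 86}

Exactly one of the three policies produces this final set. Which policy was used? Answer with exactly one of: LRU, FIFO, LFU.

Simulating under each policy and comparing final sets:
  LRU: final set = {8 41 44 60 85 86} -> differs
  FIFO: final set = {8 41 44 60 85 86} -> differs
  LFU: final set = {8 41 46 60 85 86} -> MATCHES target
Only LFU produces the target set.

Answer: LFU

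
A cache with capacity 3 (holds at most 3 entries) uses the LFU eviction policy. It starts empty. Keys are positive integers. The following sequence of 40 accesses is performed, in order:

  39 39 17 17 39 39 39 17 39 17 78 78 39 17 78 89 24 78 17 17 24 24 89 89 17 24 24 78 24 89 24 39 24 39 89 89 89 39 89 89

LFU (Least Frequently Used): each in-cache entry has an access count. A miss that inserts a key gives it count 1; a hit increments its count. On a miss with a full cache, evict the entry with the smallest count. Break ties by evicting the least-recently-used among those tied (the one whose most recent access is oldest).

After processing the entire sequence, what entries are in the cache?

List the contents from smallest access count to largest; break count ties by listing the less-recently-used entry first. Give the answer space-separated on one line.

LFU simulation (capacity=3):
  1. access 39: MISS. Cache: [39(c=1)]
  2. access 39: HIT, count now 2. Cache: [39(c=2)]
  3. access 17: MISS. Cache: [17(c=1) 39(c=2)]
  4. access 17: HIT, count now 2. Cache: [39(c=2) 17(c=2)]
  5. access 39: HIT, count now 3. Cache: [17(c=2) 39(c=3)]
  6. access 39: HIT, count now 4. Cache: [17(c=2) 39(c=4)]
  7. access 39: HIT, count now 5. Cache: [17(c=2) 39(c=5)]
  8. access 17: HIT, count now 3. Cache: [17(c=3) 39(c=5)]
  9. access 39: HIT, count now 6. Cache: [17(c=3) 39(c=6)]
  10. access 17: HIT, count now 4. Cache: [17(c=4) 39(c=6)]
  11. access 78: MISS. Cache: [78(c=1) 17(c=4) 39(c=6)]
  12. access 78: HIT, count now 2. Cache: [78(c=2) 17(c=4) 39(c=6)]
  13. access 39: HIT, count now 7. Cache: [78(c=2) 17(c=4) 39(c=7)]
  14. access 17: HIT, count now 5. Cache: [78(c=2) 17(c=5) 39(c=7)]
  15. access 78: HIT, count now 3. Cache: [78(c=3) 17(c=5) 39(c=7)]
  16. access 89: MISS, evict 78(c=3). Cache: [89(c=1) 17(c=5) 39(c=7)]
  17. access 24: MISS, evict 89(c=1). Cache: [24(c=1) 17(c=5) 39(c=7)]
  18. access 78: MISS, evict 24(c=1). Cache: [78(c=1) 17(c=5) 39(c=7)]
  19. access 17: HIT, count now 6. Cache: [78(c=1) 17(c=6) 39(c=7)]
  20. access 17: HIT, count now 7. Cache: [78(c=1) 39(c=7) 17(c=7)]
  21. access 24: MISS, evict 78(c=1). Cache: [24(c=1) 39(c=7) 17(c=7)]
  22. access 24: HIT, count now 2. Cache: [24(c=2) 39(c=7) 17(c=7)]
  23. access 89: MISS, evict 24(c=2). Cache: [89(c=1) 39(c=7) 17(c=7)]
  24. access 89: HIT, count now 2. Cache: [89(c=2) 39(c=7) 17(c=7)]
  25. access 17: HIT, count now 8. Cache: [89(c=2) 39(c=7) 17(c=8)]
  26. access 24: MISS, evict 89(c=2). Cache: [24(c=1) 39(c=7) 17(c=8)]
  27. access 24: HIT, count now 2. Cache: [24(c=2) 39(c=7) 17(c=8)]
  28. access 78: MISS, evict 24(c=2). Cache: [78(c=1) 39(c=7) 17(c=8)]
  29. access 24: MISS, evict 78(c=1). Cache: [24(c=1) 39(c=7) 17(c=8)]
  30. access 89: MISS, evict 24(c=1). Cache: [89(c=1) 39(c=7) 17(c=8)]
  31. access 24: MISS, evict 89(c=1). Cache: [24(c=1) 39(c=7) 17(c=8)]
  32. access 39: HIT, count now 8. Cache: [24(c=1) 17(c=8) 39(c=8)]
  33. access 24: HIT, count now 2. Cache: [24(c=2) 17(c=8) 39(c=8)]
  34. access 39: HIT, count now 9. Cache: [24(c=2) 17(c=8) 39(c=9)]
  35. access 89: MISS, evict 24(c=2). Cache: [89(c=1) 17(c=8) 39(c=9)]
  36. access 89: HIT, count now 2. Cache: [89(c=2) 17(c=8) 39(c=9)]
  37. access 89: HIT, count now 3. Cache: [89(c=3) 17(c=8) 39(c=9)]
  38. access 39: HIT, count now 10. Cache: [89(c=3) 17(c=8) 39(c=10)]
  39. access 89: HIT, count now 4. Cache: [89(c=4) 17(c=8) 39(c=10)]
  40. access 89: HIT, count now 5. Cache: [89(c=5) 17(c=8) 39(c=10)]
Total: 26 hits, 14 misses, 11 evictions

Answer: 89 17 39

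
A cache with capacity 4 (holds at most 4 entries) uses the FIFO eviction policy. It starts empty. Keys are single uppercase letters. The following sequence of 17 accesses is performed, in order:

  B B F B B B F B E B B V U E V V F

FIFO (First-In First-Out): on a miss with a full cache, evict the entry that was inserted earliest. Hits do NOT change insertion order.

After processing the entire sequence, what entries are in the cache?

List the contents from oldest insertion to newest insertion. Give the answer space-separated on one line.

FIFO simulation (capacity=4):
  1. access B: MISS. Cache (old->new): [B]
  2. access B: HIT. Cache (old->new): [B]
  3. access F: MISS. Cache (old->new): [B F]
  4. access B: HIT. Cache (old->new): [B F]
  5. access B: HIT. Cache (old->new): [B F]
  6. access B: HIT. Cache (old->new): [B F]
  7. access F: HIT. Cache (old->new): [B F]
  8. access B: HIT. Cache (old->new): [B F]
  9. access E: MISS. Cache (old->new): [B F E]
  10. access B: HIT. Cache (old->new): [B F E]
  11. access B: HIT. Cache (old->new): [B F E]
  12. access V: MISS. Cache (old->new): [B F E V]
  13. access U: MISS, evict B. Cache (old->new): [F E V U]
  14. access E: HIT. Cache (old->new): [F E V U]
  15. access V: HIT. Cache (old->new): [F E V U]
  16. access V: HIT. Cache (old->new): [F E V U]
  17. access F: HIT. Cache (old->new): [F E V U]
Total: 12 hits, 5 misses, 1 evictions

Answer: F E V U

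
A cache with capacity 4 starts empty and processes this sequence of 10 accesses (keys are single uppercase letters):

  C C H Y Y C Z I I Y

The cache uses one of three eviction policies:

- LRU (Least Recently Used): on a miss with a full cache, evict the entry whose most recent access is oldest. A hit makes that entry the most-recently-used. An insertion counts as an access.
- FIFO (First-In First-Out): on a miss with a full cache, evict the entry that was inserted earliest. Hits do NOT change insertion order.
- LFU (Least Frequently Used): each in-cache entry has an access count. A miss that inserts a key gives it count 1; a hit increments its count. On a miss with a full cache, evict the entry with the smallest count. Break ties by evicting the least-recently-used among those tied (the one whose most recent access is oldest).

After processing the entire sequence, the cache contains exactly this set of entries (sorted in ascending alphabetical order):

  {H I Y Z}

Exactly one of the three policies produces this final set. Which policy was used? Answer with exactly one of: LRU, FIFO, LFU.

Simulating under each policy and comparing final sets:
  LRU: final set = {C I Y Z} -> differs
  FIFO: final set = {H I Y Z} -> MATCHES target
  LFU: final set = {C I Y Z} -> differs
Only FIFO produces the target set.

Answer: FIFO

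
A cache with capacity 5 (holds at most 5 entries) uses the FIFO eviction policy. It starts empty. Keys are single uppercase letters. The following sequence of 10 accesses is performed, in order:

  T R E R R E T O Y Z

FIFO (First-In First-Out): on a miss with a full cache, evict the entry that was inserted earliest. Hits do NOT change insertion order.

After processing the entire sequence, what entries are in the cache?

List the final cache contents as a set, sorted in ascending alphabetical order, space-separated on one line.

Answer: E O R Y Z

Derivation:
FIFO simulation (capacity=5):
  1. access T: MISS. Cache (old->new): [T]
  2. access R: MISS. Cache (old->new): [T R]
  3. access E: MISS. Cache (old->new): [T R E]
  4. access R: HIT. Cache (old->new): [T R E]
  5. access R: HIT. Cache (old->new): [T R E]
  6. access E: HIT. Cache (old->new): [T R E]
  7. access T: HIT. Cache (old->new): [T R E]
  8. access O: MISS. Cache (old->new): [T R E O]
  9. access Y: MISS. Cache (old->new): [T R E O Y]
  10. access Z: MISS, evict T. Cache (old->new): [R E O Y Z]
Total: 4 hits, 6 misses, 1 evictions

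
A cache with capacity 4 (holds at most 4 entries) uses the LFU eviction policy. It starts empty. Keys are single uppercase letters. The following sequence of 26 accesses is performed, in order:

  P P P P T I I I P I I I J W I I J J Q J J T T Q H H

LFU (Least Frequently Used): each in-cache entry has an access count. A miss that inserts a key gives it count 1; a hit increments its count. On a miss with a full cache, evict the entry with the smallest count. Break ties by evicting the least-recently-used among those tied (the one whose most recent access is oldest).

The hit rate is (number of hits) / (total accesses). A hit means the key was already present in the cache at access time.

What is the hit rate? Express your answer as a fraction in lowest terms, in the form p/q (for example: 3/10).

Answer: 17/26

Derivation:
LFU simulation (capacity=4):
  1. access P: MISS. Cache: [P(c=1)]
  2. access P: HIT, count now 2. Cache: [P(c=2)]
  3. access P: HIT, count now 3. Cache: [P(c=3)]
  4. access P: HIT, count now 4. Cache: [P(c=4)]
  5. access T: MISS. Cache: [T(c=1) P(c=4)]
  6. access I: MISS. Cache: [T(c=1) I(c=1) P(c=4)]
  7. access I: HIT, count now 2. Cache: [T(c=1) I(c=2) P(c=4)]
  8. access I: HIT, count now 3. Cache: [T(c=1) I(c=3) P(c=4)]
  9. access P: HIT, count now 5. Cache: [T(c=1) I(c=3) P(c=5)]
  10. access I: HIT, count now 4. Cache: [T(c=1) I(c=4) P(c=5)]
  11. access I: HIT, count now 5. Cache: [T(c=1) P(c=5) I(c=5)]
  12. access I: HIT, count now 6. Cache: [T(c=1) P(c=5) I(c=6)]
  13. access J: MISS. Cache: [T(c=1) J(c=1) P(c=5) I(c=6)]
  14. access W: MISS, evict T(c=1). Cache: [J(c=1) W(c=1) P(c=5) I(c=6)]
  15. access I: HIT, count now 7. Cache: [J(c=1) W(c=1) P(c=5) I(c=7)]
  16. access I: HIT, count now 8. Cache: [J(c=1) W(c=1) P(c=5) I(c=8)]
  17. access J: HIT, count now 2. Cache: [W(c=1) J(c=2) P(c=5) I(c=8)]
  18. access J: HIT, count now 3. Cache: [W(c=1) J(c=3) P(c=5) I(c=8)]
  19. access Q: MISS, evict W(c=1). Cache: [Q(c=1) J(c=3) P(c=5) I(c=8)]
  20. access J: HIT, count now 4. Cache: [Q(c=1) J(c=4) P(c=5) I(c=8)]
  21. access J: HIT, count now 5. Cache: [Q(c=1) P(c=5) J(c=5) I(c=8)]
  22. access T: MISS, evict Q(c=1). Cache: [T(c=1) P(c=5) J(c=5) I(c=8)]
  23. access T: HIT, count now 2. Cache: [T(c=2) P(c=5) J(c=5) I(c=8)]
  24. access Q: MISS, evict T(c=2). Cache: [Q(c=1) P(c=5) J(c=5) I(c=8)]
  25. access H: MISS, evict Q(c=1). Cache: [H(c=1) P(c=5) J(c=5) I(c=8)]
  26. access H: HIT, count now 2. Cache: [H(c=2) P(c=5) J(c=5) I(c=8)]
Total: 17 hits, 9 misses, 5 evictions

Hit rate = 17/26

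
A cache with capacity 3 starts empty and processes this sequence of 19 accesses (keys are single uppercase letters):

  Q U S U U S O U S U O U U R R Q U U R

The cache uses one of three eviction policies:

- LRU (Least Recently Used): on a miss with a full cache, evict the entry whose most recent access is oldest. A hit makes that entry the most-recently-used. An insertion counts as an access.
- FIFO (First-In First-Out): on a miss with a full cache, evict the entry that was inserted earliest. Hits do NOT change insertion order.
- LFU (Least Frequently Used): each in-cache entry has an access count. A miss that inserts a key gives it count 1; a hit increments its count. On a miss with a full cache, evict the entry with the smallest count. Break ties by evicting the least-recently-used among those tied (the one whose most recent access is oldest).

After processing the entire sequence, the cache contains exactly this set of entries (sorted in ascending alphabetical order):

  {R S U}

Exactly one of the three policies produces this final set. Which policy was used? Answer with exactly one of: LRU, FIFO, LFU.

Simulating under each policy and comparing final sets:
  LRU: final set = {Q R U} -> differs
  FIFO: final set = {Q R U} -> differs
  LFU: final set = {R S U} -> MATCHES target
Only LFU produces the target set.

Answer: LFU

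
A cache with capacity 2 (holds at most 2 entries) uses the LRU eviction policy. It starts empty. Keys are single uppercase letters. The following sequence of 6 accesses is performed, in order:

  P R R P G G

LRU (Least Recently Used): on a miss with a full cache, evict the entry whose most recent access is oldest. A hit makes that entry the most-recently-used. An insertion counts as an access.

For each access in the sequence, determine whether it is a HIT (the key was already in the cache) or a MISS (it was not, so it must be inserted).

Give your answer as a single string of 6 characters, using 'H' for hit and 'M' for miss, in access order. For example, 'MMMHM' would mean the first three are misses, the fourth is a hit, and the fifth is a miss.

LRU simulation (capacity=2):
  1. access P: MISS. Cache (LRU->MRU): [P]
  2. access R: MISS. Cache (LRU->MRU): [P R]
  3. access R: HIT. Cache (LRU->MRU): [P R]
  4. access P: HIT. Cache (LRU->MRU): [R P]
  5. access G: MISS, evict R. Cache (LRU->MRU): [P G]
  6. access G: HIT. Cache (LRU->MRU): [P G]
Total: 3 hits, 3 misses, 1 evictions

Answer: MMHHMH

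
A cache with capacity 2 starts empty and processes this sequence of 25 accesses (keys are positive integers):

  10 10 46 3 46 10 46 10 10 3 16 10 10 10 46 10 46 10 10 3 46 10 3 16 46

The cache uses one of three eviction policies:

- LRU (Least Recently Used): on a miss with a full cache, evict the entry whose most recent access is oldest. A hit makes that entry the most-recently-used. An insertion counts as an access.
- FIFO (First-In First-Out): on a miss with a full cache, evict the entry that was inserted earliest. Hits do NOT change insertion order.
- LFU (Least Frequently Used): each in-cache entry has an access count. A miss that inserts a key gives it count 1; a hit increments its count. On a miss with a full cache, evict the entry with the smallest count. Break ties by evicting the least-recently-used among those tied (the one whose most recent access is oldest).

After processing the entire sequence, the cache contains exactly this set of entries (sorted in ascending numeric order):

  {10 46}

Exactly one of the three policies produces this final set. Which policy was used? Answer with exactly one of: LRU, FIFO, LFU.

Answer: LFU

Derivation:
Simulating under each policy and comparing final sets:
  LRU: final set = {16 46} -> differs
  FIFO: final set = {16 46} -> differs
  LFU: final set = {10 46} -> MATCHES target
Only LFU produces the target set.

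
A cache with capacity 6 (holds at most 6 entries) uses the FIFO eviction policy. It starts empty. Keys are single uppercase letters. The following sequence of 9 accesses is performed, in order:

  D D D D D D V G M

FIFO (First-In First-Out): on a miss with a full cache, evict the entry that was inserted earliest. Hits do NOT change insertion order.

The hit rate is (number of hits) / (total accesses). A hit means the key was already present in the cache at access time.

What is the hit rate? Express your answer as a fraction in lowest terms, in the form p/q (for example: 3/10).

FIFO simulation (capacity=6):
  1. access D: MISS. Cache (old->new): [D]
  2. access D: HIT. Cache (old->new): [D]
  3. access D: HIT. Cache (old->new): [D]
  4. access D: HIT. Cache (old->new): [D]
  5. access D: HIT. Cache (old->new): [D]
  6. access D: HIT. Cache (old->new): [D]
  7. access V: MISS. Cache (old->new): [D V]
  8. access G: MISS. Cache (old->new): [D V G]
  9. access M: MISS. Cache (old->new): [D V G M]
Total: 5 hits, 4 misses, 0 evictions

Hit rate = 5/9

Answer: 5/9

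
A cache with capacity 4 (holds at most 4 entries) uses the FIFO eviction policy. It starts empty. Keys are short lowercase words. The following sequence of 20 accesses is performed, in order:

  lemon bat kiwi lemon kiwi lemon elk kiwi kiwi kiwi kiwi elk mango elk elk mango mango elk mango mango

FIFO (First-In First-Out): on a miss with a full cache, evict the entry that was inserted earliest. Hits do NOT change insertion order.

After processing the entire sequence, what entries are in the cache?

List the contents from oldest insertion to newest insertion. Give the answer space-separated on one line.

FIFO simulation (capacity=4):
  1. access lemon: MISS. Cache (old->new): [lemon]
  2. access bat: MISS. Cache (old->new): [lemon bat]
  3. access kiwi: MISS. Cache (old->new): [lemon bat kiwi]
  4. access lemon: HIT. Cache (old->new): [lemon bat kiwi]
  5. access kiwi: HIT. Cache (old->new): [lemon bat kiwi]
  6. access lemon: HIT. Cache (old->new): [lemon bat kiwi]
  7. access elk: MISS. Cache (old->new): [lemon bat kiwi elk]
  8. access kiwi: HIT. Cache (old->new): [lemon bat kiwi elk]
  9. access kiwi: HIT. Cache (old->new): [lemon bat kiwi elk]
  10. access kiwi: HIT. Cache (old->new): [lemon bat kiwi elk]
  11. access kiwi: HIT. Cache (old->new): [lemon bat kiwi elk]
  12. access elk: HIT. Cache (old->new): [lemon bat kiwi elk]
  13. access mango: MISS, evict lemon. Cache (old->new): [bat kiwi elk mango]
  14. access elk: HIT. Cache (old->new): [bat kiwi elk mango]
  15. access elk: HIT. Cache (old->new): [bat kiwi elk mango]
  16. access mango: HIT. Cache (old->new): [bat kiwi elk mango]
  17. access mango: HIT. Cache (old->new): [bat kiwi elk mango]
  18. access elk: HIT. Cache (old->new): [bat kiwi elk mango]
  19. access mango: HIT. Cache (old->new): [bat kiwi elk mango]
  20. access mango: HIT. Cache (old->new): [bat kiwi elk mango]
Total: 15 hits, 5 misses, 1 evictions

Answer: bat kiwi elk mango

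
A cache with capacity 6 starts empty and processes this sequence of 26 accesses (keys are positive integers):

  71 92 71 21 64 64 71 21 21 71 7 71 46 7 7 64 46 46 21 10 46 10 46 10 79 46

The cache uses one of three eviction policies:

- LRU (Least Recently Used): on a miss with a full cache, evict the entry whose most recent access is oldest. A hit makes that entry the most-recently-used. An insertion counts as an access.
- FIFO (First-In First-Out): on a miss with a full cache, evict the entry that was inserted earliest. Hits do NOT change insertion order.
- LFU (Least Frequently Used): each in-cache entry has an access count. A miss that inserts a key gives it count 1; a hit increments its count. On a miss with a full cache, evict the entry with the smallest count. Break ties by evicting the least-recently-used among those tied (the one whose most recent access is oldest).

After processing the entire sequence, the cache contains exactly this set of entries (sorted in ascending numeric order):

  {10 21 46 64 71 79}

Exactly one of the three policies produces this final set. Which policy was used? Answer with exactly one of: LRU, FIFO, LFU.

Answer: LFU

Derivation:
Simulating under each policy and comparing final sets:
  LRU: final set = {7 10 21 46 64 79} -> differs
  FIFO: final set = {7 10 21 46 64 79} -> differs
  LFU: final set = {10 21 46 64 71 79} -> MATCHES target
Only LFU produces the target set.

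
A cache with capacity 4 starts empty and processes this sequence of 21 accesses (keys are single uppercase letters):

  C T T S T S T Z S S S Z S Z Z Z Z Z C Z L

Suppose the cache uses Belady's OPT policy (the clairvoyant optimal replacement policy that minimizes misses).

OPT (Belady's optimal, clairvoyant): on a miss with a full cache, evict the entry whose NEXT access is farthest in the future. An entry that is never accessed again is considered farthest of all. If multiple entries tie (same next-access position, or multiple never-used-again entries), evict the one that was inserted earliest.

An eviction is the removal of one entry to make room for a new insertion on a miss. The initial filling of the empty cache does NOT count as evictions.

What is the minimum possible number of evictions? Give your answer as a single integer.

OPT (Belady) simulation (capacity=4):
  1. access C: MISS. Cache: [C]
  2. access T: MISS. Cache: [C T]
  3. access T: HIT. Next use of T: step 5. Cache: [C T]
  4. access S: MISS. Cache: [C T S]
  5. access T: HIT. Next use of T: step 7. Cache: [C T S]
  6. access S: HIT. Next use of S: step 9. Cache: [C T S]
  7. access T: HIT. Next use of T: never. Cache: [C T S]
  8. access Z: MISS. Cache: [C T S Z]
  9. access S: HIT. Next use of S: step 10. Cache: [C T S Z]
  10. access S: HIT. Next use of S: step 11. Cache: [C T S Z]
  11. access S: HIT. Next use of S: step 13. Cache: [C T S Z]
  12. access Z: HIT. Next use of Z: step 14. Cache: [C T S Z]
  13. access S: HIT. Next use of S: never. Cache: [C T S Z]
  14. access Z: HIT. Next use of Z: step 15. Cache: [C T S Z]
  15. access Z: HIT. Next use of Z: step 16. Cache: [C T S Z]
  16. access Z: HIT. Next use of Z: step 17. Cache: [C T S Z]
  17. access Z: HIT. Next use of Z: step 18. Cache: [C T S Z]
  18. access Z: HIT. Next use of Z: step 20. Cache: [C T S Z]
  19. access C: HIT. Next use of C: never. Cache: [C T S Z]
  20. access Z: HIT. Next use of Z: never. Cache: [C T S Z]
  21. access L: MISS, evict C (next use: never). Cache: [T S Z L]
Total: 16 hits, 5 misses, 1 evictions

Answer: 1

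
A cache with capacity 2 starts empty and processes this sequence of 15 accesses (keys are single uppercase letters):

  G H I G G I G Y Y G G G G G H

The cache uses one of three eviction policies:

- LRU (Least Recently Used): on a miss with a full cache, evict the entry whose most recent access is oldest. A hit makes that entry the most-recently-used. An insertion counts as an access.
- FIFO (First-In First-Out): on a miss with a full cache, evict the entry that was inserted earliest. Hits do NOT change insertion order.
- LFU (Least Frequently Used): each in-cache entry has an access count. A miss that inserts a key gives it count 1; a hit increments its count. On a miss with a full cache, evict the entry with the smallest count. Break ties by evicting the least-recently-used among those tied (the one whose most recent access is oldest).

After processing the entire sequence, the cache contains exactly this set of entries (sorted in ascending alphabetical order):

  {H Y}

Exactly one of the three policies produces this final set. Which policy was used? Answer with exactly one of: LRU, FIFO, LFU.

Simulating under each policy and comparing final sets:
  LRU: final set = {G H} -> differs
  FIFO: final set = {H Y} -> MATCHES target
  LFU: final set = {G H} -> differs
Only FIFO produces the target set.

Answer: FIFO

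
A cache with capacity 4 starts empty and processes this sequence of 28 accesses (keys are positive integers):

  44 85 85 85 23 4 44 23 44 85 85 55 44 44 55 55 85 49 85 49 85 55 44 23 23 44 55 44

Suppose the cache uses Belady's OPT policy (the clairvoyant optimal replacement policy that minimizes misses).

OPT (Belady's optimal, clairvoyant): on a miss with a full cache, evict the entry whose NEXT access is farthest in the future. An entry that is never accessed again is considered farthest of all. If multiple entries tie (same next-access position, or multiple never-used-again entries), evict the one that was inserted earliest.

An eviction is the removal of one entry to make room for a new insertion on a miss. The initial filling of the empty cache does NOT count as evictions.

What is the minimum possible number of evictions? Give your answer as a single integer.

OPT (Belady) simulation (capacity=4):
  1. access 44: MISS. Cache: [44]
  2. access 85: MISS. Cache: [44 85]
  3. access 85: HIT. Next use of 85: step 4. Cache: [44 85]
  4. access 85: HIT. Next use of 85: step 10. Cache: [44 85]
  5. access 23: MISS. Cache: [44 85 23]
  6. access 4: MISS. Cache: [44 85 23 4]
  7. access 44: HIT. Next use of 44: step 9. Cache: [44 85 23 4]
  8. access 23: HIT. Next use of 23: step 24. Cache: [44 85 23 4]
  9. access 44: HIT. Next use of 44: step 13. Cache: [44 85 23 4]
  10. access 85: HIT. Next use of 85: step 11. Cache: [44 85 23 4]
  11. access 85: HIT. Next use of 85: step 17. Cache: [44 85 23 4]
  12. access 55: MISS, evict 4 (next use: never). Cache: [44 85 23 55]
  13. access 44: HIT. Next use of 44: step 14. Cache: [44 85 23 55]
  14. access 44: HIT. Next use of 44: step 23. Cache: [44 85 23 55]
  15. access 55: HIT. Next use of 55: step 16. Cache: [44 85 23 55]
  16. access 55: HIT. Next use of 55: step 22. Cache: [44 85 23 55]
  17. access 85: HIT. Next use of 85: step 19. Cache: [44 85 23 55]
  18. access 49: MISS, evict 23 (next use: step 24). Cache: [44 85 55 49]
  19. access 85: HIT. Next use of 85: step 21. Cache: [44 85 55 49]
  20. access 49: HIT. Next use of 49: never. Cache: [44 85 55 49]
  21. access 85: HIT. Next use of 85: never. Cache: [44 85 55 49]
  22. access 55: HIT. Next use of 55: step 27. Cache: [44 85 55 49]
  23. access 44: HIT. Next use of 44: step 26. Cache: [44 85 55 49]
  24. access 23: MISS, evict 85 (next use: never). Cache: [44 55 49 23]
  25. access 23: HIT. Next use of 23: never. Cache: [44 55 49 23]
  26. access 44: HIT. Next use of 44: step 28. Cache: [44 55 49 23]
  27. access 55: HIT. Next use of 55: never. Cache: [44 55 49 23]
  28. access 44: HIT. Next use of 44: never. Cache: [44 55 49 23]
Total: 21 hits, 7 misses, 3 evictions

Answer: 3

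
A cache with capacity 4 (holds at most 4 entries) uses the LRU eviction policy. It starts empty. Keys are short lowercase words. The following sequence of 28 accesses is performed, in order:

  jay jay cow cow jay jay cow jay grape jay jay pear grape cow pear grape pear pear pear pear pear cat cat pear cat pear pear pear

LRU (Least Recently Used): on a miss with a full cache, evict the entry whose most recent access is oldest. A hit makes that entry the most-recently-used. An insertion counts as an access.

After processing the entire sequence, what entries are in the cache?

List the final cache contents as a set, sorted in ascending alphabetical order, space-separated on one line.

Answer: cat cow grape pear

Derivation:
LRU simulation (capacity=4):
  1. access jay: MISS. Cache (LRU->MRU): [jay]
  2. access jay: HIT. Cache (LRU->MRU): [jay]
  3. access cow: MISS. Cache (LRU->MRU): [jay cow]
  4. access cow: HIT. Cache (LRU->MRU): [jay cow]
  5. access jay: HIT. Cache (LRU->MRU): [cow jay]
  6. access jay: HIT. Cache (LRU->MRU): [cow jay]
  7. access cow: HIT. Cache (LRU->MRU): [jay cow]
  8. access jay: HIT. Cache (LRU->MRU): [cow jay]
  9. access grape: MISS. Cache (LRU->MRU): [cow jay grape]
  10. access jay: HIT. Cache (LRU->MRU): [cow grape jay]
  11. access jay: HIT. Cache (LRU->MRU): [cow grape jay]
  12. access pear: MISS. Cache (LRU->MRU): [cow grape jay pear]
  13. access grape: HIT. Cache (LRU->MRU): [cow jay pear grape]
  14. access cow: HIT. Cache (LRU->MRU): [jay pear grape cow]
  15. access pear: HIT. Cache (LRU->MRU): [jay grape cow pear]
  16. access grape: HIT. Cache (LRU->MRU): [jay cow pear grape]
  17. access pear: HIT. Cache (LRU->MRU): [jay cow grape pear]
  18. access pear: HIT. Cache (LRU->MRU): [jay cow grape pear]
  19. access pear: HIT. Cache (LRU->MRU): [jay cow grape pear]
  20. access pear: HIT. Cache (LRU->MRU): [jay cow grape pear]
  21. access pear: HIT. Cache (LRU->MRU): [jay cow grape pear]
  22. access cat: MISS, evict jay. Cache (LRU->MRU): [cow grape pear cat]
  23. access cat: HIT. Cache (LRU->MRU): [cow grape pear cat]
  24. access pear: HIT. Cache (LRU->MRU): [cow grape cat pear]
  25. access cat: HIT. Cache (LRU->MRU): [cow grape pear cat]
  26. access pear: HIT. Cache (LRU->MRU): [cow grape cat pear]
  27. access pear: HIT. Cache (LRU->MRU): [cow grape cat pear]
  28. access pear: HIT. Cache (LRU->MRU): [cow grape cat pear]
Total: 23 hits, 5 misses, 1 evictions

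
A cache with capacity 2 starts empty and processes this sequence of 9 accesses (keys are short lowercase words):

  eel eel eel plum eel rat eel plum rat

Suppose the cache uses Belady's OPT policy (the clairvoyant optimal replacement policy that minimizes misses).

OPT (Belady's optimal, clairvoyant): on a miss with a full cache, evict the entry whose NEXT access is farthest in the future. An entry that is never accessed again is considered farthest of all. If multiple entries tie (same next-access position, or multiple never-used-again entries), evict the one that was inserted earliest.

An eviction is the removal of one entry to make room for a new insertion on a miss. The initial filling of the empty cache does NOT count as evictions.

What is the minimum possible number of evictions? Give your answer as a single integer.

OPT (Belady) simulation (capacity=2):
  1. access eel: MISS. Cache: [eel]
  2. access eel: HIT. Next use of eel: step 3. Cache: [eel]
  3. access eel: HIT. Next use of eel: step 5. Cache: [eel]
  4. access plum: MISS. Cache: [eel plum]
  5. access eel: HIT. Next use of eel: step 7. Cache: [eel plum]
  6. access rat: MISS, evict plum (next use: step 8). Cache: [eel rat]
  7. access eel: HIT. Next use of eel: never. Cache: [eel rat]
  8. access plum: MISS, evict eel (next use: never). Cache: [rat plum]
  9. access rat: HIT. Next use of rat: never. Cache: [rat plum]
Total: 5 hits, 4 misses, 2 evictions

Answer: 2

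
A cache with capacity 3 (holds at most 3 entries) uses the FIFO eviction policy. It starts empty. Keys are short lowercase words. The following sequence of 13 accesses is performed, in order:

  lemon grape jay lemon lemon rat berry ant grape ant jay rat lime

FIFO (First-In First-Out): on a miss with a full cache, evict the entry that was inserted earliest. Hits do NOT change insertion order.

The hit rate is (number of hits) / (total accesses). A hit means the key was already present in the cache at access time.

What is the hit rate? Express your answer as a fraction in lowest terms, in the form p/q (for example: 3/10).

Answer: 3/13

Derivation:
FIFO simulation (capacity=3):
  1. access lemon: MISS. Cache (old->new): [lemon]
  2. access grape: MISS. Cache (old->new): [lemon grape]
  3. access jay: MISS. Cache (old->new): [lemon grape jay]
  4. access lemon: HIT. Cache (old->new): [lemon grape jay]
  5. access lemon: HIT. Cache (old->new): [lemon grape jay]
  6. access rat: MISS, evict lemon. Cache (old->new): [grape jay rat]
  7. access berry: MISS, evict grape. Cache (old->new): [jay rat berry]
  8. access ant: MISS, evict jay. Cache (old->new): [rat berry ant]
  9. access grape: MISS, evict rat. Cache (old->new): [berry ant grape]
  10. access ant: HIT. Cache (old->new): [berry ant grape]
  11. access jay: MISS, evict berry. Cache (old->new): [ant grape jay]
  12. access rat: MISS, evict ant. Cache (old->new): [grape jay rat]
  13. access lime: MISS, evict grape. Cache (old->new): [jay rat lime]
Total: 3 hits, 10 misses, 7 evictions

Hit rate = 3/13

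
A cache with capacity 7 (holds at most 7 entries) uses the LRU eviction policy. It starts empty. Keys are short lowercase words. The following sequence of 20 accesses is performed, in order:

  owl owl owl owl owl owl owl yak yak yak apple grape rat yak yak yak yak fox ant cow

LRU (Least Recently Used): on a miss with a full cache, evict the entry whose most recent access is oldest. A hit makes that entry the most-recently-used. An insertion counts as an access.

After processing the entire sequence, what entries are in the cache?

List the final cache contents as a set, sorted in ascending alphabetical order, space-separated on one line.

LRU simulation (capacity=7):
  1. access owl: MISS. Cache (LRU->MRU): [owl]
  2. access owl: HIT. Cache (LRU->MRU): [owl]
  3. access owl: HIT. Cache (LRU->MRU): [owl]
  4. access owl: HIT. Cache (LRU->MRU): [owl]
  5. access owl: HIT. Cache (LRU->MRU): [owl]
  6. access owl: HIT. Cache (LRU->MRU): [owl]
  7. access owl: HIT. Cache (LRU->MRU): [owl]
  8. access yak: MISS. Cache (LRU->MRU): [owl yak]
  9. access yak: HIT. Cache (LRU->MRU): [owl yak]
  10. access yak: HIT. Cache (LRU->MRU): [owl yak]
  11. access apple: MISS. Cache (LRU->MRU): [owl yak apple]
  12. access grape: MISS. Cache (LRU->MRU): [owl yak apple grape]
  13. access rat: MISS. Cache (LRU->MRU): [owl yak apple grape rat]
  14. access yak: HIT. Cache (LRU->MRU): [owl apple grape rat yak]
  15. access yak: HIT. Cache (LRU->MRU): [owl apple grape rat yak]
  16. access yak: HIT. Cache (LRU->MRU): [owl apple grape rat yak]
  17. access yak: HIT. Cache (LRU->MRU): [owl apple grape rat yak]
  18. access fox: MISS. Cache (LRU->MRU): [owl apple grape rat yak fox]
  19. access ant: MISS. Cache (LRU->MRU): [owl apple grape rat yak fox ant]
  20. access cow: MISS, evict owl. Cache (LRU->MRU): [apple grape rat yak fox ant cow]
Total: 12 hits, 8 misses, 1 evictions

Answer: ant apple cow fox grape rat yak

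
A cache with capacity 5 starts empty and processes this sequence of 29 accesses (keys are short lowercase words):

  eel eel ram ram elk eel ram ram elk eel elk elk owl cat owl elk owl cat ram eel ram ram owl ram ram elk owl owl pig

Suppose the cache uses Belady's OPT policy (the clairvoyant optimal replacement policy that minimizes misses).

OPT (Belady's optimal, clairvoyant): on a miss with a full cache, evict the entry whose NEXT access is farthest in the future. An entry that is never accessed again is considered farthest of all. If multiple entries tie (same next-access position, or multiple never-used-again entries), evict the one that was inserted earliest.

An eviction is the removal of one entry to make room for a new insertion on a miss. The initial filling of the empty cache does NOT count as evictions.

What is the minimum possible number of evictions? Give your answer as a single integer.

OPT (Belady) simulation (capacity=5):
  1. access eel: MISS. Cache: [eel]
  2. access eel: HIT. Next use of eel: step 6. Cache: [eel]
  3. access ram: MISS. Cache: [eel ram]
  4. access ram: HIT. Next use of ram: step 7. Cache: [eel ram]
  5. access elk: MISS. Cache: [eel ram elk]
  6. access eel: HIT. Next use of eel: step 10. Cache: [eel ram elk]
  7. access ram: HIT. Next use of ram: step 8. Cache: [eel ram elk]
  8. access ram: HIT. Next use of ram: step 19. Cache: [eel ram elk]
  9. access elk: HIT. Next use of elk: step 11. Cache: [eel ram elk]
  10. access eel: HIT. Next use of eel: step 20. Cache: [eel ram elk]
  11. access elk: HIT. Next use of elk: step 12. Cache: [eel ram elk]
  12. access elk: HIT. Next use of elk: step 16. Cache: [eel ram elk]
  13. access owl: MISS. Cache: [eel ram elk owl]
  14. access cat: MISS. Cache: [eel ram elk owl cat]
  15. access owl: HIT. Next use of owl: step 17. Cache: [eel ram elk owl cat]
  16. access elk: HIT. Next use of elk: step 26. Cache: [eel ram elk owl cat]
  17. access owl: HIT. Next use of owl: step 23. Cache: [eel ram elk owl cat]
  18. access cat: HIT. Next use of cat: never. Cache: [eel ram elk owl cat]
  19. access ram: HIT. Next use of ram: step 21. Cache: [eel ram elk owl cat]
  20. access eel: HIT. Next use of eel: never. Cache: [eel ram elk owl cat]
  21. access ram: HIT. Next use of ram: step 22. Cache: [eel ram elk owl cat]
  22. access ram: HIT. Next use of ram: step 24. Cache: [eel ram elk owl cat]
  23. access owl: HIT. Next use of owl: step 27. Cache: [eel ram elk owl cat]
  24. access ram: HIT. Next use of ram: step 25. Cache: [eel ram elk owl cat]
  25. access ram: HIT. Next use of ram: never. Cache: [eel ram elk owl cat]
  26. access elk: HIT. Next use of elk: never. Cache: [eel ram elk owl cat]
  27. access owl: HIT. Next use of owl: step 28. Cache: [eel ram elk owl cat]
  28. access owl: HIT. Next use of owl: never. Cache: [eel ram elk owl cat]
  29. access pig: MISS, evict eel (next use: never). Cache: [ram elk owl cat pig]
Total: 23 hits, 6 misses, 1 evictions

Answer: 1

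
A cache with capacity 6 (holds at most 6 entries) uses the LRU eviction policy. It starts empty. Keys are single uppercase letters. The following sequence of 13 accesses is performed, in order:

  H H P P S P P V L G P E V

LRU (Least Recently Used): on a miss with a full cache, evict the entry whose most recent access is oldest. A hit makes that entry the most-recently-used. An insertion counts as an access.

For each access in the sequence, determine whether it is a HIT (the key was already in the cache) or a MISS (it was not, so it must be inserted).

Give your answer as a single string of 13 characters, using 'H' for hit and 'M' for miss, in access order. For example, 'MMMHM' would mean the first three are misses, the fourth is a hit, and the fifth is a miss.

Answer: MHMHMHHMMMHMH

Derivation:
LRU simulation (capacity=6):
  1. access H: MISS. Cache (LRU->MRU): [H]
  2. access H: HIT. Cache (LRU->MRU): [H]
  3. access P: MISS. Cache (LRU->MRU): [H P]
  4. access P: HIT. Cache (LRU->MRU): [H P]
  5. access S: MISS. Cache (LRU->MRU): [H P S]
  6. access P: HIT. Cache (LRU->MRU): [H S P]
  7. access P: HIT. Cache (LRU->MRU): [H S P]
  8. access V: MISS. Cache (LRU->MRU): [H S P V]
  9. access L: MISS. Cache (LRU->MRU): [H S P V L]
  10. access G: MISS. Cache (LRU->MRU): [H S P V L G]
  11. access P: HIT. Cache (LRU->MRU): [H S V L G P]
  12. access E: MISS, evict H. Cache (LRU->MRU): [S V L G P E]
  13. access V: HIT. Cache (LRU->MRU): [S L G P E V]
Total: 6 hits, 7 misses, 1 evictions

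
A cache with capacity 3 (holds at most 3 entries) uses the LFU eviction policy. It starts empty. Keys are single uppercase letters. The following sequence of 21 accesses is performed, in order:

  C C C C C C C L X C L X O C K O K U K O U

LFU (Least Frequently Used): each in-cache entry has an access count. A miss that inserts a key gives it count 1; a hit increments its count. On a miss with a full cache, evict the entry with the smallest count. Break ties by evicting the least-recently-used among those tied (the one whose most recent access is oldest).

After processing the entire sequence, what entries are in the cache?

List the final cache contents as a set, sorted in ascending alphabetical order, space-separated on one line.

LFU simulation (capacity=3):
  1. access C: MISS. Cache: [C(c=1)]
  2. access C: HIT, count now 2. Cache: [C(c=2)]
  3. access C: HIT, count now 3. Cache: [C(c=3)]
  4. access C: HIT, count now 4. Cache: [C(c=4)]
  5. access C: HIT, count now 5. Cache: [C(c=5)]
  6. access C: HIT, count now 6. Cache: [C(c=6)]
  7. access C: HIT, count now 7. Cache: [C(c=7)]
  8. access L: MISS. Cache: [L(c=1) C(c=7)]
  9. access X: MISS. Cache: [L(c=1) X(c=1) C(c=7)]
  10. access C: HIT, count now 8. Cache: [L(c=1) X(c=1) C(c=8)]
  11. access L: HIT, count now 2. Cache: [X(c=1) L(c=2) C(c=8)]
  12. access X: HIT, count now 2. Cache: [L(c=2) X(c=2) C(c=8)]
  13. access O: MISS, evict L(c=2). Cache: [O(c=1) X(c=2) C(c=8)]
  14. access C: HIT, count now 9. Cache: [O(c=1) X(c=2) C(c=9)]
  15. access K: MISS, evict O(c=1). Cache: [K(c=1) X(c=2) C(c=9)]
  16. access O: MISS, evict K(c=1). Cache: [O(c=1) X(c=2) C(c=9)]
  17. access K: MISS, evict O(c=1). Cache: [K(c=1) X(c=2) C(c=9)]
  18. access U: MISS, evict K(c=1). Cache: [U(c=1) X(c=2) C(c=9)]
  19. access K: MISS, evict U(c=1). Cache: [K(c=1) X(c=2) C(c=9)]
  20. access O: MISS, evict K(c=1). Cache: [O(c=1) X(c=2) C(c=9)]
  21. access U: MISS, evict O(c=1). Cache: [U(c=1) X(c=2) C(c=9)]
Total: 10 hits, 11 misses, 8 evictions

Answer: C U X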